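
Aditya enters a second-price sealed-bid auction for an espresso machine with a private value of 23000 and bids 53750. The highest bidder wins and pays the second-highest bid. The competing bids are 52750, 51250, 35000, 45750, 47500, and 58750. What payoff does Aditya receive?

0

Highest competing bid: 58750.
Aditya's bid 53750 is not the highest, so Aditya loses, pays nothing, and earns zero payoff.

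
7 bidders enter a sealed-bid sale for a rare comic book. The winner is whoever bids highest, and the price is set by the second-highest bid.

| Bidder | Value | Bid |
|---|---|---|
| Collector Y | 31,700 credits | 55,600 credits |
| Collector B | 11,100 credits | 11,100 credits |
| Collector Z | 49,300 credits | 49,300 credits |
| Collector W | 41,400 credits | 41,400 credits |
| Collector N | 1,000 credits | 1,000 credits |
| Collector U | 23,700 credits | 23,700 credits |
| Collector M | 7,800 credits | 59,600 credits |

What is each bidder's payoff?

Ordered from highest: Collector M 59,600 credits > Collector Y 55,600 credits > Collector Z 49,300 credits > Collector W 41,400 credits > Collector U 23,700 credits > Collector B 11,100 credits > Collector N 1,000 credits.
Collector M has the top bid and wins; the price is the second-highest bid, 55,600 credits.
Collector M's payoff = 7,800 credits − 55,600 credits = -47,800 credits. All other bidders lose, so their payoff is 0.

Collector Y 0 credits, Collector B 0 credits, Collector Z 0 credits, Collector W 0 credits, Collector N 0 credits, Collector U 0 credits, Collector M -47,800 credits.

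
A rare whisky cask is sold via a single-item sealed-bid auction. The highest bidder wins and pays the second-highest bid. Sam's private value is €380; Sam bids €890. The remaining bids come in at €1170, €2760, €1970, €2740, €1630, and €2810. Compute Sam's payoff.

€0

Highest competing bid: €2810.
Sam's bid €890 is not the highest, so Sam loses, pays nothing, and earns zero payoff.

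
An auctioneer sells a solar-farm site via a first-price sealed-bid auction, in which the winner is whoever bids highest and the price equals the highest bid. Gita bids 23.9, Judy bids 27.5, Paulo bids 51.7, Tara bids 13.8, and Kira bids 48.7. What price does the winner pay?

Price paid: 51.7.

Ranking the bids: Paulo 51.7, then Kira 48.7, then Judy 27.5, then Gita 23.9, then Tara 13.8.
Paulo is the highest bidder, so Paulo wins.
Under the first-price rule, the price is the highest bid: 51.7.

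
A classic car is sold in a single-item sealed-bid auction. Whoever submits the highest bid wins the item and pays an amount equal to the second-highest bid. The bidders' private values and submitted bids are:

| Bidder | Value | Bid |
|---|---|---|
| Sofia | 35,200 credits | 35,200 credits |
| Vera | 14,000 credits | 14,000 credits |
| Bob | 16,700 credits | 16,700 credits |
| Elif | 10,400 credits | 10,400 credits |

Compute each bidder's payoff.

Ranking the bids: Sofia 35,200 credits; Bob 16,700 credits; Vera 14,000 credits; Elif 10,400 credits.
Sofia has the top bid and wins; the price is the second-highest bid, 16,700 credits.
Sofia's payoff = 35,200 credits − 16,700 credits = 18,500 credits. All other bidders lose, so their payoff is 0.

Payoffs: Sofia 18,500 credits, Vera 0 credits, Bob 0 credits, Elif 0 credits.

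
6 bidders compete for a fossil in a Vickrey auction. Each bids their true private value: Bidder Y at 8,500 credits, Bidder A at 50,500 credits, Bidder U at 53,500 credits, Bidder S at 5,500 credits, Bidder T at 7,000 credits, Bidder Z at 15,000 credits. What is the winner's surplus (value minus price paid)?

Surplus = 3,000 credits.

Bids in descending order: Bidder U 53,500 credits > Bidder A 50,500 credits > Bidder Z 15,000 credits > Bidder Y 8,500 credits > Bidder T 7,000 credits > Bidder S 5,500 credits.
Bidder U wins with the top bid and pays the second-highest, 50,500 credits.
Surplus = 53,500 credits − 50,500 credits = 3,000 credits.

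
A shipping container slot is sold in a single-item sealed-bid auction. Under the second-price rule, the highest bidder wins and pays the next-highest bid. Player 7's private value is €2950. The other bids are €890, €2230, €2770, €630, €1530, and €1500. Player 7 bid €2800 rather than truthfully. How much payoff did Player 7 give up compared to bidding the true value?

The highest competing bid is €2770.
Bidding truthfully at €2950: Player 7 has the top bid, wins, and pays the second-highest bid €2770. Payoff = €2950 − €2770 = €180.
Bidding €2800: Player 7 has the top bid, wins, and pays the second-highest bid €2770. Payoff = €2950 − €2770 = €180.
Regret = truthful payoff − actual payoff = €180 − €180 = €0.

€0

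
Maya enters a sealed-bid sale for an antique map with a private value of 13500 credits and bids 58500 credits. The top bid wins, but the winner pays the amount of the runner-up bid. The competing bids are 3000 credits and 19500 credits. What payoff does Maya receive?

-6000 credits

Highest competing bid: 19500 credits.
Maya's bid 58500 credits is the highest overall, so Maya wins and pays the second-highest bid, 19500 credits.
Payoff = value − price = 13500 credits − 19500 credits = -6000 credits.
Overbidding won the item at a price above value — truthful bidding would have avoided this loss.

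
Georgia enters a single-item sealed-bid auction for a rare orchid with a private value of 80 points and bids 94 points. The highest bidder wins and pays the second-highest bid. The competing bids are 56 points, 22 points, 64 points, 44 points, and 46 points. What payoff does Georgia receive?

Payoff = 16 points.

Highest competing bid: 64 points.
Georgia's bid 94 points is the highest overall, so Georgia wins and pays the second-highest bid, 64 points.
Payoff = value − price = 80 points − 64 points = 16 points.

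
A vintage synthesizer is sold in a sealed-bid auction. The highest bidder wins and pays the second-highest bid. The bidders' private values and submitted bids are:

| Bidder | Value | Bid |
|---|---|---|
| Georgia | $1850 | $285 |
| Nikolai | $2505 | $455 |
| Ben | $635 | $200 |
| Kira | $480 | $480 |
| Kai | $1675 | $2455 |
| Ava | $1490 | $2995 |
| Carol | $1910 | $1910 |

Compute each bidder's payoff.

Georgia $0, Nikolai $0, Ben $0, Kira $0, Kai $0, Ava -$965, Carol $0.

Sorted high to low: Ava $2995 > Kai $2455 > Carol $1910 > Kira $480 > Nikolai $455 > Georgia $285 > Ben $200.
Ava has the top bid and wins; the price is the second-highest bid, $2455.
Ava's payoff = $1490 − $2455 = -$965. All other bidders lose, so their payoff is 0.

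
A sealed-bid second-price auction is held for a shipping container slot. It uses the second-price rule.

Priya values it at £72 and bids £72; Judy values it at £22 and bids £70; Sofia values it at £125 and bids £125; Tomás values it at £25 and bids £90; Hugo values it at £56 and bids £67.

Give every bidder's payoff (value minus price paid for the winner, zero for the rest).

Priya £0, Judy £0, Sofia £35, Tomás £0, Hugo £0.

Sorted high to low: Sofia £125, then Tomás £90, then Priya £72, then Judy £70, then Hugo £67.
Sofia has the top bid and wins; the price is the second-highest bid, £90.
Sofia's payoff = £125 − £90 = £35. All other bidders lose, so their payoff is 0.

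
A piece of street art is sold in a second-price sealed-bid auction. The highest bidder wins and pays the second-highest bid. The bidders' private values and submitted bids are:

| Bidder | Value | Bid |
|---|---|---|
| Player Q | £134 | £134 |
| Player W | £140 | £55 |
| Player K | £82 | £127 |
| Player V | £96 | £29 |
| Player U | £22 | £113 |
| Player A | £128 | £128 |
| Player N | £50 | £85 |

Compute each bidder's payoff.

Ranking the bids: Player Q £134; Player A £128; Player K £127; Player U £113; Player N £85; Player W £55; Player V £29.
Player Q has the top bid and wins; the price is the second-highest bid, £128.
Player Q's payoff = £134 − £128 = £6. All other bidders lose, so their payoff is 0.

Payoffs: Player Q £6, Player W £0, Player K £0, Player V £0, Player U £0, Player A £0, Player N £0.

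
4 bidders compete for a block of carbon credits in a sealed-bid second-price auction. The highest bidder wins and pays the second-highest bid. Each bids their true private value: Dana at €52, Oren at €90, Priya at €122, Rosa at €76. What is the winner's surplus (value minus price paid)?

Surplus = €32.

Ranking the bids: Priya €122, then Oren €90, then Rosa €76, then Dana €52.
Priya wins with the top bid and pays the second-highest, €90.
Surplus = €122 − €90 = €32.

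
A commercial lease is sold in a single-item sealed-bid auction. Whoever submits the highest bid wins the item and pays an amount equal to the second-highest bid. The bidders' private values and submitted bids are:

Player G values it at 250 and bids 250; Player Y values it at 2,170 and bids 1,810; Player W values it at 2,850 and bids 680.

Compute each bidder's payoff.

Ordered from highest: Player Y 1,810 > Player W 680 > Player G 250.
Player Y has the top bid and wins; the price is the second-highest bid, 680.
Player Y's payoff = 2,170 − 680 = 1,490. All other bidders lose, so their payoff is 0.

Player G 0, Player Y 1,490, Player W 0.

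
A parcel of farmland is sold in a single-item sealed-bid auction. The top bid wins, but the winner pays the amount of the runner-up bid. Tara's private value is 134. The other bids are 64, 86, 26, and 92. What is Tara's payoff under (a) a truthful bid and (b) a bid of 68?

Truthful: 42; alternative: 0.

The highest competing bid is 92.
Bidding truthfully at 134: Tara has the top bid, wins, and pays the second-highest bid 92. Payoff = 134 − 92 = 42.
Bidding 68: the top bid is 92 (a rival), so Tara loses. Payoff = 0.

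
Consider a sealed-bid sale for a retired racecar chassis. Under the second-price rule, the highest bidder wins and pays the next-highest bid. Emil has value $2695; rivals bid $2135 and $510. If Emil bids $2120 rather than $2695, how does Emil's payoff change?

The highest competing bid is $2135.
Bidding truthfully at $2695: Emil has the top bid, wins, and pays the second-highest bid $2135. Payoff = $2695 − $2135 = $560.
Bidding $2120: the top bid is $2135 (a rival), so Emil loses. Payoff = $0.
Change = $0 − $560 = -$560.
This is the dominant-strategy logic: truthful bidding weakly beats any alternative.

Payoff change: -$560.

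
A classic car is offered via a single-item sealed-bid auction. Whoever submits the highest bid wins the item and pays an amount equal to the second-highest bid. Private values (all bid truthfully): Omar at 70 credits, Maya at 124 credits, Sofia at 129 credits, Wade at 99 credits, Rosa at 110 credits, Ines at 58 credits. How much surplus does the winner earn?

Ranking the bids: Sofia 129 credits > Maya 124 credits > Rosa 110 credits > Wade 99 credits > Omar 70 credits > Ines 58 credits.
Sofia wins with the top bid and pays the second-highest, 124 credits.
Surplus = 129 credits − 124 credits = 5 credits.

5 credits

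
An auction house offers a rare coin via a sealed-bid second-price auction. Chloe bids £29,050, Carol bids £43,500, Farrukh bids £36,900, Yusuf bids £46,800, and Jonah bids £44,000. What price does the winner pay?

£44,000

Bids in descending order: Yusuf £46,800; Jonah £44,000; Carol £43,500; Farrukh £36,900; Chloe £29,050.
Yusuf has the highest bid, so Yusuf wins.
The second-highest bid is £44,000, so that is what Yusuf pays.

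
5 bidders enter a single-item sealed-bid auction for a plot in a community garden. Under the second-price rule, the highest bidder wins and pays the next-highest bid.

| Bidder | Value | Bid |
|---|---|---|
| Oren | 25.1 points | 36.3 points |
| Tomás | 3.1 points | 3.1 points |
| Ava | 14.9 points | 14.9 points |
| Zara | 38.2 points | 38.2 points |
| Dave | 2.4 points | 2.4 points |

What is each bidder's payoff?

Sorted high to low: Zara 38.2 points > Oren 36.3 points > Ava 14.9 points > Tomás 3.1 points > Dave 2.4 points.
Zara has the top bid and wins; the price is the second-highest bid, 36.3 points.
Zara's payoff = 38.2 points − 36.3 points = 1.9 points. All other bidders lose, so their payoff is 0.

Oren 0.0 points, Tomás 0.0 points, Ava 0.0 points, Zara 1.9 points, Dave 0.0 points.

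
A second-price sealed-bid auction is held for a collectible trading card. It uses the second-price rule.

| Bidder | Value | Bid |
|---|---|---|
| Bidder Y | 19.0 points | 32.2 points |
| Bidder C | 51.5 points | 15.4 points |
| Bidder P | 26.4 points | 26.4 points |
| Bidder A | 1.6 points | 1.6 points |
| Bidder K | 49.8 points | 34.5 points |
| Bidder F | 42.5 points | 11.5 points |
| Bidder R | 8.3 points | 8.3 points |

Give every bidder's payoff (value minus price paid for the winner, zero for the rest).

Sorted high to low: Bidder K 34.5 points; Bidder Y 32.2 points; Bidder P 26.4 points; Bidder C 15.4 points; Bidder F 11.5 points; Bidder R 8.3 points; Bidder A 1.6 points.
Bidder K has the top bid and wins; the price is the second-highest bid, 32.2 points.
Bidder K's payoff = 49.8 points − 32.2 points = 17.6 points. All other bidders lose, so their payoff is 0.

Bidder Y 0.0 points, Bidder C 0.0 points, Bidder P 0.0 points, Bidder A 0.0 points, Bidder K 17.6 points, Bidder F 0.0 points, Bidder R 0.0 points.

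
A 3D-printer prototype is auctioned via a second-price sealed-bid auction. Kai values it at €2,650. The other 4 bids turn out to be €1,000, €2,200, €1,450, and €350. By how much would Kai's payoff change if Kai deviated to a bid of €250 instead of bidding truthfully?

The highest competing bid is €2,200.
Bidding truthfully at €2,650: Kai has the top bid, wins, and pays the second-highest bid €2,200. Payoff = €2,650 − €2,200 = €450.
Bidding €250: the top bid is €2,200 (a rival), so Kai loses. Payoff = €0.
Change = €0 − €450 = -€450.
This is the dominant-strategy logic: truthful bidding weakly beats any alternative.

Change in payoff: -€450.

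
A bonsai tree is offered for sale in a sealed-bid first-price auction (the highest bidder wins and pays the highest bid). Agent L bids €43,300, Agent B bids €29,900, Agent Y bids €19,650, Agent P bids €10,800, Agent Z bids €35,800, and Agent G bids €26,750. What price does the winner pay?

The winner pays €43,300.

Ranking the bids: Agent L €43,300, then Agent Z €35,800, then Agent B €29,900, then Agent G €26,750, then Agent Y €19,650, then Agent P €10,800.
Agent L is the highest bidder, so Agent L wins.
Under the first-price rule, the price is the highest bid: €43,300.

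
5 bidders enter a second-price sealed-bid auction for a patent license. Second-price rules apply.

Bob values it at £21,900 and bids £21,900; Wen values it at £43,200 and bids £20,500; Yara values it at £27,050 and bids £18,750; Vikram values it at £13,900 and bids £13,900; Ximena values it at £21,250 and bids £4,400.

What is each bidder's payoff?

Ranking the bids: Bob £21,900 > Wen £20,500 > Yara £18,750 > Vikram £13,900 > Ximena £4,400.
Bob has the top bid and wins; the price is the second-highest bid, £20,500.
Bob's payoff = £21,900 − £20,500 = £1,400. All other bidders lose, so their payoff is 0.

Bob £1,400, Wen £0, Yara £0, Vikram £0, Ximena £0.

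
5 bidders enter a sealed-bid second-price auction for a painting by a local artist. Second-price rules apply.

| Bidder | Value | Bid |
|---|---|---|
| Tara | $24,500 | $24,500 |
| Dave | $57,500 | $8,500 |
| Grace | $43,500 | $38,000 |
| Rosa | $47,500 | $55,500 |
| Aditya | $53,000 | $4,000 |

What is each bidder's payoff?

Bids in descending order: Rosa $55,500; Grace $38,000; Tara $24,500; Dave $8,500; Aditya $4,000.
Rosa has the top bid and wins; the price is the second-highest bid, $38,000.
Rosa's payoff = $47,500 − $38,000 = $9,500. All other bidders lose, so their payoff is 0.

Tara $0, Dave $0, Grace $0, Rosa $9,500, Aditya $0.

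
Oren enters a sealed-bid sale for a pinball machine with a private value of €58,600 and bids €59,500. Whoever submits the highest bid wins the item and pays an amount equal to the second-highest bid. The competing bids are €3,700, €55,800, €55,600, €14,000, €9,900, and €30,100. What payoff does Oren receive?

Payoff = €2,800.

Highest competing bid: €55,800.
Oren's bid €59,500 is the highest overall, so Oren wins and pays the second-highest bid, €55,800.
Payoff = value − price = €58,600 − €55,800 = €2,800.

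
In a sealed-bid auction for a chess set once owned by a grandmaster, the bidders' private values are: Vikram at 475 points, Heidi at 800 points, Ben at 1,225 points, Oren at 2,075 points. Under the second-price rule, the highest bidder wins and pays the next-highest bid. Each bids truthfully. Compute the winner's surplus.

Ordered from highest: Oren 2,075 points > Ben 1,225 points > Heidi 800 points > Vikram 475 points.
Oren wins with the top bid and pays the second-highest, 1,225 points.
Surplus = 2,075 points − 1,225 points = 850 points.

Winner's surplus: 850 points.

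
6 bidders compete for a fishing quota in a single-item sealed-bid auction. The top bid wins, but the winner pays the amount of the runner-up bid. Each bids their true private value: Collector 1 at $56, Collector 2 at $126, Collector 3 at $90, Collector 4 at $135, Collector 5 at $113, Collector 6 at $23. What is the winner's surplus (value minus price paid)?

Bids in descending order: Collector 4 $135, then Collector 2 $126, then Collector 5 $113, then Collector 3 $90, then Collector 1 $56, then Collector 6 $23.
Collector 4 wins with the top bid and pays the second-highest, $126.
Surplus = $135 − $126 = $9.

Winner's surplus: $9.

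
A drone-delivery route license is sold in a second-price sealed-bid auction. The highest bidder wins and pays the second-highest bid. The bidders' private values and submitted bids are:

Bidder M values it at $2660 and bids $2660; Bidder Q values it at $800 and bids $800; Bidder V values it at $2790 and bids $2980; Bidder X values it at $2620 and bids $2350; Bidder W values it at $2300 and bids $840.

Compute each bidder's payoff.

Ranking the bids: Bidder V $2980; Bidder M $2660; Bidder X $2350; Bidder W $840; Bidder Q $800.
Bidder V has the top bid and wins; the price is the second-highest bid, $2660.
Bidder V's payoff = $2790 − $2660 = $130. All other bidders lose, so their payoff is 0.

Payoffs: Bidder M $0, Bidder Q $0, Bidder V $130, Bidder X $0, Bidder W $0.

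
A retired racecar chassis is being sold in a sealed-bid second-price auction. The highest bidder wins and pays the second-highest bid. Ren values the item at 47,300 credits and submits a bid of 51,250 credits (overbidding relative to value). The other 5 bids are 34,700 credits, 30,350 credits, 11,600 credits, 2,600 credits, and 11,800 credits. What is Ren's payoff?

Highest competing bid: 34,700 credits.
Ren's bid 51,250 credits is the highest overall, so Ren wins and pays the second-highest bid, 34,700 credits.
Payoff = value − price = 47,300 credits − 34,700 credits = 12,600 credits.

Payoff = 12,600 credits.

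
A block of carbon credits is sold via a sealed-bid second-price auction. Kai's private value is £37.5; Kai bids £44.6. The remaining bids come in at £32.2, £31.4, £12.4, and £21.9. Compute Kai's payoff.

Highest competing bid: £32.2.
Kai's bid £44.6 is the highest overall, so Kai wins and pays the second-highest bid, £32.2.
Payoff = value − price = £37.5 − £32.2 = £5.3.

Kai's payoff: £5.3.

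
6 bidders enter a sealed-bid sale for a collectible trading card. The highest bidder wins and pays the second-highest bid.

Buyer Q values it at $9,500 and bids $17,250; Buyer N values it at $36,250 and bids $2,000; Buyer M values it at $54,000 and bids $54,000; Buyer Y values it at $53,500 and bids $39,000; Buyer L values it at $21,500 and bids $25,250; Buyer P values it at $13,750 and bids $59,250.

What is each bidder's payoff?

Ranking the bids: Buyer P $59,250, then Buyer M $54,000, then Buyer Y $39,000, then Buyer L $25,250, then Buyer Q $17,250, then Buyer N $2,000.
Buyer P has the top bid and wins; the price is the second-highest bid, $54,000.
Buyer P's payoff = $13,750 − $54,000 = -$40,250. All other bidders lose, so their payoff is 0.

Buyer Q $0, Buyer N $0, Buyer M $0, Buyer Y $0, Buyer L $0, Buyer P -$40,250.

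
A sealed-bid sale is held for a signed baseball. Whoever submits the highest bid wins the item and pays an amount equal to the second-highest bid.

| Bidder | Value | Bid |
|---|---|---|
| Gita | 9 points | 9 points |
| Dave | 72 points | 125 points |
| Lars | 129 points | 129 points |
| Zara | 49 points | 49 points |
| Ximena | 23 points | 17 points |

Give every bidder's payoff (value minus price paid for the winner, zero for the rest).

Gita 0 points, Dave 0 points, Lars 4 points, Zara 0 points, Ximena 0 points.

Ordered from highest: Lars 129 points; Dave 125 points; Zara 49 points; Ximena 17 points; Gita 9 points.
Lars has the top bid and wins; the price is the second-highest bid, 125 points.
Lars's payoff = 129 points − 125 points = 4 points. All other bidders lose, so their payoff is 0.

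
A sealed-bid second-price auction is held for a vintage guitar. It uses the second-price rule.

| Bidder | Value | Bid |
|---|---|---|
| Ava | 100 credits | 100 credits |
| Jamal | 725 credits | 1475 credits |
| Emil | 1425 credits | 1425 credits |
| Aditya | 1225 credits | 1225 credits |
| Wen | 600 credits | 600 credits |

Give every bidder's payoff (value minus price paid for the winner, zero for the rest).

Bids in descending order: Jamal 1475 credits > Emil 1425 credits > Aditya 1225 credits > Wen 600 credits > Ava 100 credits.
Jamal has the top bid and wins; the price is the second-highest bid, 1425 credits.
Jamal's payoff = 725 credits − 1425 credits = -700 credits. All other bidders lose, so their payoff is 0.

Ava 0 credits, Jamal -700 credits, Emil 0 credits, Aditya 0 credits, Wen 0 credits.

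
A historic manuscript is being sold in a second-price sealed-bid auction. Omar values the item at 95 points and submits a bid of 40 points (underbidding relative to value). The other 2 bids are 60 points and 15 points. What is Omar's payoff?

0 points

Highest competing bid: 60 points.
Omar's bid 40 points is not the highest, so Omar loses, pays nothing, and earns zero payoff.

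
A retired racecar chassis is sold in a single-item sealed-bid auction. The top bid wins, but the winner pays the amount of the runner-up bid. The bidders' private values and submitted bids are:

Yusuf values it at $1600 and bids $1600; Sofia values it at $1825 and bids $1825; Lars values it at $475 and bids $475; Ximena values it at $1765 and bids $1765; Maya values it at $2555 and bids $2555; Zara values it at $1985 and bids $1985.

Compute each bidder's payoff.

Yusuf $0, Sofia $0, Lars $0, Ximena $0, Maya $570, Zara $0.

Ordered from highest: Maya $2555 > Zara $1985 > Sofia $1825 > Ximena $1765 > Yusuf $1600 > Lars $475.
Maya has the top bid and wins; the price is the second-highest bid, $1985.
Maya's payoff = $2555 − $1985 = $570. All other bidders lose, so their payoff is 0.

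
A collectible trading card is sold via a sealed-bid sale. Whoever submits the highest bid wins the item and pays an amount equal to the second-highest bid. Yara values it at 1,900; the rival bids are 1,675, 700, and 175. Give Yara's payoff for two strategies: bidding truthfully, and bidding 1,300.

The highest competing bid is 1,675.
Bidding truthfully at 1,900: Yara has the top bid, wins, and pays the second-highest bid 1,675. Payoff = 1,900 − 1,675 = 225.
Bidding 1,300: the top bid is 1,675 (a rival), so Yara loses. Payoff = 0.

Truthful: 225; alternative: 0.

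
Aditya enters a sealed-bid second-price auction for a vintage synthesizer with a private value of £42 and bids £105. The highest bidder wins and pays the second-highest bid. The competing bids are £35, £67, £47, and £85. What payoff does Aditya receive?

Highest competing bid: £85.
Aditya's bid £105 is the highest overall, so Aditya wins and pays the second-highest bid, £85.
Payoff = value − price = £42 − £85 = -£43.
Overbidding won the item at a price above value — truthful bidding would have avoided this loss.

-£43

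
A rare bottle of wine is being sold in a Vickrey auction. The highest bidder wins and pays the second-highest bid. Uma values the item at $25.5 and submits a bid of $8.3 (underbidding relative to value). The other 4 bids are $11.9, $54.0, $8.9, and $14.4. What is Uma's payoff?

$0.0

Highest competing bid: $54.0.
Uma's bid $8.3 is not the highest, so Uma loses, pays nothing, and earns zero payoff.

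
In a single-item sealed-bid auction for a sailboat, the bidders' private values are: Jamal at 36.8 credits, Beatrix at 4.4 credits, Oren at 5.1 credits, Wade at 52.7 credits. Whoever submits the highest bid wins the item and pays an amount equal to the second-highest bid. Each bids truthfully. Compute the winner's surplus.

Winner's surplus: 15.9 credits.

Bids in descending order: Wade 52.7 credits > Jamal 36.8 credits > Oren 5.1 credits > Beatrix 4.4 credits.
Wade wins with the top bid and pays the second-highest, 36.8 credits.
Surplus = 52.7 credits − 36.8 credits = 15.9 credits.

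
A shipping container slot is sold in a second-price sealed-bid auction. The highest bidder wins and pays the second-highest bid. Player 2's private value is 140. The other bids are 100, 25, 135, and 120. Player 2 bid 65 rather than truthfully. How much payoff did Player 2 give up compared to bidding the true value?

The highest competing bid is 135.
Bidding truthfully at 140: Player 2 has the top bid, wins, and pays the second-highest bid 135. Payoff = 140 − 135 = 5.
Bidding 65: the top bid is 135 (a rival), so Player 2 loses. Payoff = 0.
Regret = truthful payoff − actual payoff = 5 − 0 = 5.

5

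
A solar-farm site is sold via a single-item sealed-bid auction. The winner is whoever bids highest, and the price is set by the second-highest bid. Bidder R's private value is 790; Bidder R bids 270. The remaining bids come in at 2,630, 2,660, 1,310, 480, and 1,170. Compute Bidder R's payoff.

Payoff = 0.

Highest competing bid: 2,660.
Bidder R's bid 270 is not the highest, so Bidder R loses, pays nothing, and earns zero payoff.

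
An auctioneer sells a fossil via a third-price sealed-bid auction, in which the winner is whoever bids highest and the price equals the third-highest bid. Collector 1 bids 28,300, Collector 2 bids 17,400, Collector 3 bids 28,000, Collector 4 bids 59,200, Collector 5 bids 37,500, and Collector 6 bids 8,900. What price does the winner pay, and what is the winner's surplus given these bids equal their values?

Ordered from highest: Collector 4 59,200, then Collector 5 37,500, then Collector 1 28,300, then Collector 3 28,000, then Collector 2 17,400, then Collector 6 8,900.
Collector 4 is the highest bidder, so Collector 4 wins.
Under the third-price rule, the price is the third-highest bid: 28,300.
Surplus = 59,200 − 28,300 = 30,900.

The winner pays 28,300 for a surplus of 30,900.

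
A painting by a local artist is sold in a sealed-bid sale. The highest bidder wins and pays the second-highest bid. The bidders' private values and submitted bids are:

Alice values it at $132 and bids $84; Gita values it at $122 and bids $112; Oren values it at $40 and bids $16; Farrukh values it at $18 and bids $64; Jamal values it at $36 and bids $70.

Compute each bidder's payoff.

Ranking the bids: Gita $112; Alice $84; Jamal $70; Farrukh $64; Oren $16.
Gita has the top bid and wins; the price is the second-highest bid, $84.
Gita's payoff = $122 − $84 = $38. All other bidders lose, so their payoff is 0.

Alice $0, Gita $38, Oren $0, Farrukh $0, Jamal $0.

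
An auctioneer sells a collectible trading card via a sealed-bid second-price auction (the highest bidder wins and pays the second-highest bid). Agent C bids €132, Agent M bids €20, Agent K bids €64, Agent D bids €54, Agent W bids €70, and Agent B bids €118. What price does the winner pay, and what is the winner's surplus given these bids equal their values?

Bids in descending order: Agent C €132 > Agent B €118 > Agent W €70 > Agent K €64 > Agent D €54 > Agent M €20.
Agent C is the highest bidder, so Agent C wins.
Under the second-price rule, the price is the second-highest bid: €118.
Surplus = €132 − €118 = €14.

The winner pays €118 for a surplus of €14.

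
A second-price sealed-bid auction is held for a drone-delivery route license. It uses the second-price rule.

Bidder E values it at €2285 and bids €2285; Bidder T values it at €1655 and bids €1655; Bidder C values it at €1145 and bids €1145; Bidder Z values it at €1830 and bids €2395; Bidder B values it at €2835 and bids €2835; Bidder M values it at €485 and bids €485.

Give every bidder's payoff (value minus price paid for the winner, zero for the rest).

Sorted high to low: Bidder B €2835 > Bidder Z €2395 > Bidder E €2285 > Bidder T €1655 > Bidder C €1145 > Bidder M €485.
Bidder B has the top bid and wins; the price is the second-highest bid, €2395.
Bidder B's payoff = €2835 − €2395 = €440. All other bidders lose, so their payoff is 0.

Bidder E €0, Bidder T €0, Bidder C €0, Bidder Z €0, Bidder B €440, Bidder M €0.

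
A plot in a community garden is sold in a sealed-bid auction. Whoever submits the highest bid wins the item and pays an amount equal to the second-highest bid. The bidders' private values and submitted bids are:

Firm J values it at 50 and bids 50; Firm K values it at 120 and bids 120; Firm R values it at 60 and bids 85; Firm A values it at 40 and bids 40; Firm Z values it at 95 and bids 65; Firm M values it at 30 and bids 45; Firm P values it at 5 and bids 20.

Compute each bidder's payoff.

Bids in descending order: Firm K 120, then Firm R 85, then Firm Z 65, then Firm J 50, then Firm M 45, then Firm A 40, then Firm P 20.
Firm K has the top bid and wins; the price is the second-highest bid, 85.
Firm K's payoff = 120 − 85 = 35. All other bidders lose, so their payoff is 0.

Firm J 0, Firm K 35, Firm R 0, Firm A 0, Firm Z 0, Firm M 0, Firm P 0.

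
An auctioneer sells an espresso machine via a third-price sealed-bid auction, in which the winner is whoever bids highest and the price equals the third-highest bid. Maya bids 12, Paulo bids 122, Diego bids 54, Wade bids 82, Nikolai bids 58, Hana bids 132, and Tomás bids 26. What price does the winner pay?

Ordered from highest: Hana 132 > Paulo 122 > Wade 82 > Nikolai 58 > Diego 54 > Tomás 26 > Maya 12.
Hana is the highest bidder, so Hana wins.
Under the third-price rule, the price is the third-highest bid: 82.

Price paid: 82.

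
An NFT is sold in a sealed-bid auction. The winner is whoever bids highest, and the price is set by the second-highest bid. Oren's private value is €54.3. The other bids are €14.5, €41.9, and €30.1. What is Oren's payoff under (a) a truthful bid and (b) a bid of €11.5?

Truthful: €12.4; alternative: €0.0.

The highest competing bid is €41.9.
Bidding truthfully at €54.3: Oren has the top bid, wins, and pays the second-highest bid €41.9. Payoff = €54.3 − €41.9 = €12.4.
Bidding €11.5: the top bid is €41.9 (a rival), so Oren loses. Payoff = €0.0.
Deviating from a truthful bid can only lose payoff in a second-price auction — never gain.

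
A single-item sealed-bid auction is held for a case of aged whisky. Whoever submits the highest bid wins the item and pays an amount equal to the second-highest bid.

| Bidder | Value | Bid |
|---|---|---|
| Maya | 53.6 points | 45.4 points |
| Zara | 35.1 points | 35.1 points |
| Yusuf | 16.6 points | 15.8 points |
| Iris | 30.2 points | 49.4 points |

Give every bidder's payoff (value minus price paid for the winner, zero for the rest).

Payoffs: Maya 0.0 points, Zara 0.0 points, Yusuf 0.0 points, Iris -15.2 points.

Ordered from highest: Iris 49.4 points, then Maya 45.4 points, then Zara 35.1 points, then Yusuf 15.8 points.
Iris has the top bid and wins; the price is the second-highest bid, 45.4 points.
Iris's payoff = 30.2 points − 45.4 points = -15.2 points. All other bidders lose, so their payoff is 0.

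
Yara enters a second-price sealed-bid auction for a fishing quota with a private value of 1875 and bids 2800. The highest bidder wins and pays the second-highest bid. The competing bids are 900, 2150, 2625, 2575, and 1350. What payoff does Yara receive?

Highest competing bid: 2625.
Yara's bid 2800 is the highest overall, so Yara wins and pays the second-highest bid, 2625.
Payoff = value − price = 1875 − 2625 = -750.
Overbidding won the item at a price above value — truthful bidding would have avoided this loss.

-750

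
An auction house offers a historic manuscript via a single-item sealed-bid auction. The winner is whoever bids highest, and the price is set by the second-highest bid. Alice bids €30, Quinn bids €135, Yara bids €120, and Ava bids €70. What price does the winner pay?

Ordered from highest: Quinn €135, then Yara €120, then Ava €70, then Alice €30.
Quinn has the highest bid, so Quinn wins.
The second-highest bid is €120, so that is what Quinn pays.

Price paid: €120.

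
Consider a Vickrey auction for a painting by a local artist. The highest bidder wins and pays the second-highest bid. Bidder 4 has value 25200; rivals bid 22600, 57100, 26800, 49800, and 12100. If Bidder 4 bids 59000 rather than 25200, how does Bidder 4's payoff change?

Payoff change: -31900.

The highest competing bid is 57100.
Bidding truthfully at 25200: the top bid is 57100 (a rival), so Bidder 4 loses. Payoff = 0.
Bidding 59000: Bidder 4 has the top bid, wins, and pays the second-highest bid 57100. Payoff = 25200 − 57100 = -31900.
Change = -31900 − 0 = -31900.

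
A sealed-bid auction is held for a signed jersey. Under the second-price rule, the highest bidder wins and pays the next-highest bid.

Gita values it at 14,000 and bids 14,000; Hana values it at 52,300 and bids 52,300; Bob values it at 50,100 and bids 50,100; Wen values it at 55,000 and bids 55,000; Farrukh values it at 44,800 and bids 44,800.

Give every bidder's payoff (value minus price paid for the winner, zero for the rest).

Bids in descending order: Wen 55,000, then Hana 52,300, then Bob 50,100, then Farrukh 44,800, then Gita 14,000.
Wen has the top bid and wins; the price is the second-highest bid, 52,300.
Wen's payoff = 55,000 − 52,300 = 2,700. All other bidders lose, so their payoff is 0.

Payoffs: Gita 0, Hana 0, Bob 0, Wen 2,700, Farrukh 0.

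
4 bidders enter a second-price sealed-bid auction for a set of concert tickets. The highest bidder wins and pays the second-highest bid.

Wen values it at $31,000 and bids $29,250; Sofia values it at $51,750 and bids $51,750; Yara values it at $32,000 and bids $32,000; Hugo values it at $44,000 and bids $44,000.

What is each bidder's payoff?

Sorted high to low: Sofia $51,750 > Hugo $44,000 > Yara $32,000 > Wen $29,250.
Sofia has the top bid and wins; the price is the second-highest bid, $44,000.
Sofia's payoff = $51,750 − $44,000 = $7,750. All other bidders lose, so their payoff is 0.

Payoffs: Wen $0, Sofia $7,750, Yara $0, Hugo $0.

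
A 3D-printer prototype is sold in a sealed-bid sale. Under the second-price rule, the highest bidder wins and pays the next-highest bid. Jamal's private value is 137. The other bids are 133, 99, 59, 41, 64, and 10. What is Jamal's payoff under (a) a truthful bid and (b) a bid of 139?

The highest competing bid is 133.
Bidding truthfully at 137: Jamal has the top bid, wins, and pays the second-highest bid 133. Payoff = 137 − 133 = 4.
Bidding 139: Jamal has the top bid, wins, and pays the second-highest bid 133. Payoff = 137 − 133 = 4.
The bid only affects whether you win, not the price — here both bids land on the same side of the top rival bid, so the deviation is payoff-neutral.

(a) 4  (b) 4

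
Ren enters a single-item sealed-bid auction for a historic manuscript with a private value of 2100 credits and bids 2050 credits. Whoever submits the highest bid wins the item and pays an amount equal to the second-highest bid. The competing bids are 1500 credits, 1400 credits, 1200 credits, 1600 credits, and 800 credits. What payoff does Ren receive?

Payoff = 500 credits.

Highest competing bid: 1600 credits.
Ren's bid 2050 credits is the highest overall, so Ren wins and pays the second-highest bid, 1600 credits.
Payoff = value − price = 2100 credits − 1600 credits = 500 credits.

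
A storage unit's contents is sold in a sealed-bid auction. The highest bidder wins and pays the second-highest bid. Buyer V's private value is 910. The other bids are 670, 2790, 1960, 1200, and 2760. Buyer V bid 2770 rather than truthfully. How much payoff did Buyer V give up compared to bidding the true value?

Payoff forgone: 0.

The highest competing bid is 2790.
Bidding truthfully at 910: the top bid is 2790 (a rival), so Buyer V loses. Payoff = 0.
Bidding 2770: the top bid is 2790 (a rival), so Buyer V loses. Payoff = 0.
Regret = truthful payoff − actual payoff = 0 − 0 = 0.
The bid only affects whether you win, not the price — here both bids land on the same side of the top rival bid, so the deviation is payoff-neutral.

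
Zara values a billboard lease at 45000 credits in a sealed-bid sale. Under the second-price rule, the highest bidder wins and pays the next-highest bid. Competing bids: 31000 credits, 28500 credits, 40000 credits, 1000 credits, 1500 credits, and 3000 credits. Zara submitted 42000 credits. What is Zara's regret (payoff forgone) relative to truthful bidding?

The highest competing bid is 40000 credits.
Bidding truthfully at 45000 credits: Zara has the top bid, wins, and pays the second-highest bid 40000 credits. Payoff = 45000 credits − 40000 credits = 5000 credits.
Bidding 42000 credits: Zara has the top bid, wins, and pays the second-highest bid 40000 credits. Payoff = 45000 credits − 40000 credits = 5000 credits.
Regret = truthful payoff − actual payoff = 5000 credits − 5000 credits = 0 credits.

Regret: 0 credits.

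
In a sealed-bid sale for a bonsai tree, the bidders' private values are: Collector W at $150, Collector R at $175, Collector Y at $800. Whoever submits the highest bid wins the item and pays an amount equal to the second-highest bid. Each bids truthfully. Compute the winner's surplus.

Surplus = $625.

Bids in descending order: Collector Y $800, then Collector R $175, then Collector W $150.
Collector Y wins with the top bid and pays the second-highest, $175.
Surplus = $800 − $175 = $625.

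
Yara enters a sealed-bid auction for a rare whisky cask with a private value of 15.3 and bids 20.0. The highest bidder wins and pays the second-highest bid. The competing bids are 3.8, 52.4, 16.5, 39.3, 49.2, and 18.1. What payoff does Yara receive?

0.0

Highest competing bid: 52.4.
Yara's bid 20.0 is not the highest, so Yara loses, pays nothing, and earns zero payoff.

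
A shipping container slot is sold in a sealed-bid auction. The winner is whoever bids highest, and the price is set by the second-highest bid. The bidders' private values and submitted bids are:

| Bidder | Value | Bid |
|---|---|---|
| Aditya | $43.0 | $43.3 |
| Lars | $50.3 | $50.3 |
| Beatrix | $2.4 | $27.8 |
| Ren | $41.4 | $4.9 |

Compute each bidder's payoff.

Bids in descending order: Lars $50.3 > Aditya $43.3 > Beatrix $27.8 > Ren $4.9.
Lars has the top bid and wins; the price is the second-highest bid, $43.3.
Lars's payoff = $50.3 − $43.3 = $7.0. All other bidders lose, so their payoff is 0.

Payoffs: Aditya $0.0, Lars $7.0, Beatrix $0.0, Ren $0.0.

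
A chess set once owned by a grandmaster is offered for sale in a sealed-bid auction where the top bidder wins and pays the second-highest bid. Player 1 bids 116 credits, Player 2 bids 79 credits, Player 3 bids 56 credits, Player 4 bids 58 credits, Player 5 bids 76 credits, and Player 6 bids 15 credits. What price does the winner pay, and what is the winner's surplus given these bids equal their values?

Price 79 credits; surplus 37 credits.

Sorted high to low: Player 1 116 credits > Player 2 79 credits > Player 5 76 credits > Player 4 58 credits > Player 3 56 credits > Player 6 15 credits.
Player 1 is the highest bidder, so Player 1 wins.
Under the second-price rule, the price is the second-highest bid: 79 credits.
Surplus = 116 credits − 79 credits = 37 credits.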